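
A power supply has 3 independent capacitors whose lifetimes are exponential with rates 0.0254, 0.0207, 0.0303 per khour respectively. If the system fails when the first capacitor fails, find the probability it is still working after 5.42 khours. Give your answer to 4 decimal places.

0.6609

The time to first failure is exponential with rate Σλ = 0.0254 + 0.0207 + 0.0303 = 0.0764.
P(min > 5.42) = e^(−0.0764·5.42) = e^(−0.41409) ≈ 0.6609.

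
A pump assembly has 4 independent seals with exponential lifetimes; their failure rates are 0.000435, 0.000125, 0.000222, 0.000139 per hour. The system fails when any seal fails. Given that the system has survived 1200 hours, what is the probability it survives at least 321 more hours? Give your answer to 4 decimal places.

0.7441

Time to first failure ~ Exp(Σλ) with Σλ = 0.000921.
By memorylessness, P(T > 1200+321 | T > 1200) = P(T > 321) = e^(−0.000921·321) ≈ 0.7441.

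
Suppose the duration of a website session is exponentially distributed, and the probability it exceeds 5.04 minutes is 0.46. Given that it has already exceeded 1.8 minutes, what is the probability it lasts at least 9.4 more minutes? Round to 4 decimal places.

From e^(−λ·5.04) = 0.46, λ = −ln(0.46)/5.04 = 0.154073.
Memoryless: P(X > 1.8+9.4 | X > 1.8) = P(X > 9.4) = e^(−0.154073·9.4) ≈ 0.2350.

0.2350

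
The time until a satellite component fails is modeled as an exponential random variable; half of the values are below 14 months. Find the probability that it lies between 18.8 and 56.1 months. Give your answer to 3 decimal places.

0.332

For an exponential, median = ln(2)/λ, so λ = ln 2 / 14 = 0.0495105 per month.
P(18.8 < X < 56.1) = e^(−λ·18.8) − e^(−λ·56.1) = 0.39424 − 0.06219 ≈ 0.332.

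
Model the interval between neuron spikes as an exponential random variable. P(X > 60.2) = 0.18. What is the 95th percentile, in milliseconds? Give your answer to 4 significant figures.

105.2

e^(−λ·60.2) = 0.18 ⇒ λ = −ln(0.18)/60.2 = 0.028485.
95th percentile: 1 − e^(−λt) = 0.95, t = −ln(0.05)/λ = 105.169 milliseconds.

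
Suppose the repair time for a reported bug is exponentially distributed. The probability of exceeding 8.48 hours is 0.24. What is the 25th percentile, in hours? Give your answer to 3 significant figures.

1.71

e^(−λ·8.48) = 0.24 ⇒ λ = −ln(0.24)/8.48 = 0.168292.
25th percentile: 1 − e^(−λt) = 0.25, t = −ln(0.75)/λ = 1.70942 hours.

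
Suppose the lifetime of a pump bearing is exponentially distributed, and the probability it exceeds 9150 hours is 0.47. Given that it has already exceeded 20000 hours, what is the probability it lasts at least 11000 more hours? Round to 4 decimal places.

0.4035

From e^(−λ·9150) = 0.47, λ = −ln(0.47)/9150 = 0.0000825161.
Memoryless: P(X > 20000+11000 | X > 20000) = P(X > 11000) = e^(−0.0000825161·11000) ≈ 0.4035.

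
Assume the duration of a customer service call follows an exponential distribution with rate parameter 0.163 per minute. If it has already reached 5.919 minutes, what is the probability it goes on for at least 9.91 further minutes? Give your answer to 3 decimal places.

0.199

P(X > s+t | X > s) = e^(−λ(s+t))/e^(−λs) = e^(−λt), independent of s = 5.919.
P(X > 9.91) = e^(−1.6153) ≈ 0.199.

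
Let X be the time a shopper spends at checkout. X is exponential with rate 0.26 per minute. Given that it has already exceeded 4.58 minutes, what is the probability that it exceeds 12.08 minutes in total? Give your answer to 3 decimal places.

0.142

P(X > s+t | X > s) = e^(−λ(s+t))/e^(−λs) = e^(−λt), independent of s = 4.58.
P(X > 7.5) = e^(−1.95) ≈ 0.142.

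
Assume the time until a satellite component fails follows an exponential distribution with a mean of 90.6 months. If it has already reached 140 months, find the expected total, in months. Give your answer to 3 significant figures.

The rate is λ = 1/90.6 = 0.0110375 per month.
By memorylessness, E[X | X > 140] = 140 + 1/λ = 140 + 90.6 = 230.6 months.

231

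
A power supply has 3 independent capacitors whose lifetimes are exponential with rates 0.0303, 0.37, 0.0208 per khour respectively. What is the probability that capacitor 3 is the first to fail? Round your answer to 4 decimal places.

The time to first failure is exponential with rate Σλ = 0.0303 + 0.37 + 0.0208 = 0.4211.
P(capacitor 3 first) = λ_3/Σλ = 0.0208/0.4211 ≈ 0.0494.

0.0494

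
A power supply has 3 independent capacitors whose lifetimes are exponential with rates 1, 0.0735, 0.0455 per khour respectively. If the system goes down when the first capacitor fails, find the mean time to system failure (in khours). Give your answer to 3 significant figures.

The time to first failure is exponential with rate Σλ = 1 + 0.0735 + 0.0455 = 1.119.
E[min] = 1/Σλ = 1/1.119 = 0.893655 khours.

0.894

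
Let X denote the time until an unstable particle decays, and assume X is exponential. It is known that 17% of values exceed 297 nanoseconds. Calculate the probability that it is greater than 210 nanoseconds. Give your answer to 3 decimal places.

e^(−λ·297) = 0.17 ⇒ λ = −ln(0.17)/297 = 0.00596618.
P(X > 210) = e^(−0.00596618·210) = e^(−1.2529) ≈ 0.286.

0.286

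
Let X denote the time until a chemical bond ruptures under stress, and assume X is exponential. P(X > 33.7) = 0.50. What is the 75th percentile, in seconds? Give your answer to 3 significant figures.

67.4

e^(−λ·33.7) = 0.50 ⇒ λ = −ln(0.50)/33.7 = 0.0205682.
75th percentile: 1 − e^(−λt) = 0.75, t = −ln(0.25)/λ = 67.4 seconds.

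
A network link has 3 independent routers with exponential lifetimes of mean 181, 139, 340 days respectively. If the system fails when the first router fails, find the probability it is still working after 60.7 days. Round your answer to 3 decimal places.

The first failure time is exponential with rate Σλ_i = 1/181 + 1/139 + 1/340 = 0.0156603 per day.
P(min > 60.7) = e^(−0.0156603·60.7) = e^(−0.95058) ≈ 0.387.

0.387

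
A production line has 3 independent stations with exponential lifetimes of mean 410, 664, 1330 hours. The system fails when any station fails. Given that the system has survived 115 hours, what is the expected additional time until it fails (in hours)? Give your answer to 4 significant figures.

212.9

First-failure rate Σλ = 1/410 + 1/664 + 1/1330 = 0.00469693.
By memorylessness the expected residual is 1/Σλ = 212.905 hours, regardless of the 115 already elapsed.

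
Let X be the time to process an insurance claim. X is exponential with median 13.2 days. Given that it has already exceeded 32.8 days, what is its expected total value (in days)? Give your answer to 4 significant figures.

For an exponential, median = ln(2)/λ, so λ = ln 2 / 13.2 = 0.0525112 per day.
By memorylessness, E[X | X > 32.8] = 32.8 + 1/λ = 32.8 + 19.0436 = 51.8436 days.

51.84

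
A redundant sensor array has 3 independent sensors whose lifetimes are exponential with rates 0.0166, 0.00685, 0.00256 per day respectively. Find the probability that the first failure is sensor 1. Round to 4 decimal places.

0.6382

The time to first failure is exponential with rate Σλ = 0.0166 + 0.00685 + 0.00256 = 0.02601.
P(sensor 1 first) = λ_1/Σλ = 0.0166/0.02601 ≈ 0.6382.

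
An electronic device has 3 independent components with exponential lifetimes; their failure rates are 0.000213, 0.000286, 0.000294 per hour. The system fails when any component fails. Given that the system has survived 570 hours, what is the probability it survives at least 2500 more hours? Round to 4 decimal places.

0.1377

Time to first failure ~ Exp(Σλ) with Σλ = 0.000793.
By memorylessness, P(T > 570+2500 | T > 570) = P(T > 2500) = e^(−0.000793·2500) ≈ 0.1377.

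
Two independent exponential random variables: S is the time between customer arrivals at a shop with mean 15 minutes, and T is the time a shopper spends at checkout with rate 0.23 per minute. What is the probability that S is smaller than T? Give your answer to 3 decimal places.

0.225

λ_1 = 1/15 = 0.0666667, λ_2 = 0.23.
For independent exponentials, P(S < T) = λ_1/(λ_1+λ_2) = 0.0666667/0.296667 ≈ 0.225.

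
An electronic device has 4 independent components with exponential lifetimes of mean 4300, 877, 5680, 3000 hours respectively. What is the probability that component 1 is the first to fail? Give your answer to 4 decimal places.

0.1236

Rates: λ_i = 1/mean_i → 0.000232558, 0.00114025, 0.000176056, 0.000333333; Σλ = 0.0018822.
P(component 1 first) = λ_1/Σλ = 0.000232558/0.0018822 ≈ 0.1236.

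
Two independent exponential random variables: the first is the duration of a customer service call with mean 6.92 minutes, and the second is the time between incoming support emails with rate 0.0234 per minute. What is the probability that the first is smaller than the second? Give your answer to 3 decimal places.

0.861

λ_1 = 1/6.92 = 0.144509, λ_2 = 0.0234.
For independent exponentials, P(the first < the second) = λ_1/(λ_1+λ_2) = 0.144509/0.167909 ≈ 0.861.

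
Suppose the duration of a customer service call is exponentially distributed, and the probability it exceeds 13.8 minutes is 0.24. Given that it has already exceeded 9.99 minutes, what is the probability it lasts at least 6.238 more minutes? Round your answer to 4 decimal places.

From e^(−λ·13.8) = 0.24, λ = −ln(0.24)/13.8 = 0.103414.
Memoryless: P(X > 9.99+6.238 | X > 9.99) = P(X > 6.238) = e^(−0.103414·6.238) ≈ 0.5246.

0.5246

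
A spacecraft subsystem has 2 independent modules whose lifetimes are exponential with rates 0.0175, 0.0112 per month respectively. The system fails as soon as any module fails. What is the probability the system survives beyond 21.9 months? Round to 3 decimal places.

The time to first failure is exponential with rate Σλ = 0.0175 + 0.0112 = 0.0287.
P(min > 21.9) = e^(−0.0287·21.9) = e^(−0.62853) ≈ 0.533.

0.533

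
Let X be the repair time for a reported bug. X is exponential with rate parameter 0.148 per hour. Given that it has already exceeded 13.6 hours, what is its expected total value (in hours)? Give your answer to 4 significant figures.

20.36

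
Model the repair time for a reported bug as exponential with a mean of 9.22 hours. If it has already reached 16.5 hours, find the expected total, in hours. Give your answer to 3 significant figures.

25.7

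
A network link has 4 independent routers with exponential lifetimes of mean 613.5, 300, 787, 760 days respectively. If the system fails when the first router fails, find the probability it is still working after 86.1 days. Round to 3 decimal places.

0.522

The first failure time is exponential with rate Σλ_i = 1/613.5 + 1/300 + 1/787 + 1/760 = 0.00754976 per day.
P(min > 86.1) = e^(−0.00754976·86.1) = e^(−0.65003) ≈ 0.522.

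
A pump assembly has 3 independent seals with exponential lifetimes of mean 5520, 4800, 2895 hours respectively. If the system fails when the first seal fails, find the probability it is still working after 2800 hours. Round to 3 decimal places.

0.128

The first failure time is exponential with rate Σλ_i = 1/5520 + 1/4800 + 1/2895 = 0.000734916 per hour.
P(min > 2800) = e^(−0.000734916·2800) = e^(−2.0578) ≈ 0.128.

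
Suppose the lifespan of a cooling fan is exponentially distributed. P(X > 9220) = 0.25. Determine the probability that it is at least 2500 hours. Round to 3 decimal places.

0.687

e^(−λ·9220) = 0.25 ⇒ λ = −ln(0.25)/9220 = 0.000150357.
P(X > 2500) = e^(−0.000150357·2500) = e^(−0.37589) ≈ 0.687.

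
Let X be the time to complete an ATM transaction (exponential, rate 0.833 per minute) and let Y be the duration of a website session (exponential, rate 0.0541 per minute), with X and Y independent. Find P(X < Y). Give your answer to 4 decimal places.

λ_1 = 0.833, λ_2 = 0.0541.
For independent exponentials, P(X < Y) = λ_1/(λ_1+λ_2) = 0.833/0.8871 ≈ 0.9390.

0.9390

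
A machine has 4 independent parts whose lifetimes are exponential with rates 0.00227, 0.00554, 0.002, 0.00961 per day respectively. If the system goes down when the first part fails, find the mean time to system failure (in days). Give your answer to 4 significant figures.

The time to first failure is exponential with rate Σλ = 0.00227 + 0.00554 + 0.002 + 0.00961 = 0.01942.
E[min] = 1/Σλ = 1/0.01942 = 51.4933 days.

51.49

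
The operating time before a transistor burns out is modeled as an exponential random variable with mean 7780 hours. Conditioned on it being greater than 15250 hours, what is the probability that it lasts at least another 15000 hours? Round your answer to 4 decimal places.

0.1454

The rate is λ = 1/7780 = 0.000128535 per hour.
P(X > s+t | X > s) = e^(−λ(s+t))/e^(−λs) = e^(−λt), independent of s = 15250.
P(X > 15000) = e^(−1.928) ≈ 0.1454.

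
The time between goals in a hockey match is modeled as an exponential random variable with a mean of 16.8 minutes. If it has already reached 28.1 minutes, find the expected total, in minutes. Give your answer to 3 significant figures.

The rate is λ = 1/16.8 = 0.0595238 per minute.
By memorylessness, E[X | X > 28.1] = 28.1 + 1/λ = 28.1 + 16.8 = 44.9 minutes.

44.9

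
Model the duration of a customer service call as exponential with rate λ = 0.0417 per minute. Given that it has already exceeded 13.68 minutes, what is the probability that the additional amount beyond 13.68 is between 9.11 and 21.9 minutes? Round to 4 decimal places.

Memoryless: the residual past 13.68 is again Exp(λ).
P(9.11 < residual < 21.9) = e^(−λ·9.11) − e^(−λ·21.9) = 0.68394 − 0.40123 ≈ 0.2827.

0.2827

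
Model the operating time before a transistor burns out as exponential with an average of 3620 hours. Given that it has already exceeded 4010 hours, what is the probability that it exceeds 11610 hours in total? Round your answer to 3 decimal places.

The rate is λ = 1/3620 = 0.000276243 per hour.
The exponential is memoryless, so the remaining time is again Exp(λ): the condition X > 4010 is irrelevant.
P(X > 7600) = e^(−2.0994) ≈ 0.123.

0.123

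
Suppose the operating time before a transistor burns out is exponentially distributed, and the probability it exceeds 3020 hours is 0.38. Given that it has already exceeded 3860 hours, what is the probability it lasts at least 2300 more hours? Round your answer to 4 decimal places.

0.4786

From e^(−λ·3020) = 0.38, λ = −ln(0.38)/3020 = 0.000320392.
Memoryless: P(X > 3860+2300 | X > 3860) = P(X > 2300) = e^(−0.000320392·2300) ≈ 0.4786.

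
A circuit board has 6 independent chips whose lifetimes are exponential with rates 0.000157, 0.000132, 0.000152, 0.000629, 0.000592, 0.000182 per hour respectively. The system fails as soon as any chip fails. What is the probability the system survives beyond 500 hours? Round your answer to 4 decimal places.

0.3977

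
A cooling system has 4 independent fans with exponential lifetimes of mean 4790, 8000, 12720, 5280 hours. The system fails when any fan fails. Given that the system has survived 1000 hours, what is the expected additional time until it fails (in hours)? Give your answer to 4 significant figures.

First-failure rate Σλ = 1/4790 + 1/8000 + 1/12720 + 1/5280 = 0.000601779.
By memorylessness the expected residual is 1/Σλ = 1661.74 hours, regardless of the 1000 already elapsed.

1662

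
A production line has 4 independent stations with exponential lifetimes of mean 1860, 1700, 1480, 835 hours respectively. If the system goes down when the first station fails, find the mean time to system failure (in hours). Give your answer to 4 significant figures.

333.4

The first failure time is exponential with rate Σλ_i = 1/1860 + 1/1700 + 1/1480 + 1/835 = 0.00299915 per hour.
E[min] = 1/Σλ = 1/0.00299915 = 333.428 hours.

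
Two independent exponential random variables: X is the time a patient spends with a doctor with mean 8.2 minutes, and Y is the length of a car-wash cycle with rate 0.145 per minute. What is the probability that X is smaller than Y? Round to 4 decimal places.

λ_1 = 1/8.2 = 0.121951, λ_2 = 0.145.
For independent exponentials, P(X < Y) = λ_1/(λ_1+λ_2) = 0.121951/0.266951 ≈ 0.4568.

0.4568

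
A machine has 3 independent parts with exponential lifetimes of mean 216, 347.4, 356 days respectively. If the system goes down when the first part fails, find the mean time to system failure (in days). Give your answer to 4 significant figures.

96.93

The first failure time is exponential with rate Σλ_i = 1/216 + 1/347.4 + 1/356 = 0.0103171 per day.
E[min] = 1/Σλ = 1/0.0103171 = 96.926 days.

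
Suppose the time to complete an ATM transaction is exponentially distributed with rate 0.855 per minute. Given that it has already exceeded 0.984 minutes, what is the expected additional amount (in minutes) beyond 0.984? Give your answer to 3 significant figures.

1.17

By memorylessness, the remaining amount past any threshold is again Exp(λ) with mean 1/λ = 1.16959 minutes.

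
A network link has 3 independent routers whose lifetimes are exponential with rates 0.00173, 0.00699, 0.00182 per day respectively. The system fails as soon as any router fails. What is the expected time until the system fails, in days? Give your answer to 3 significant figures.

94.9

The time to first failure is exponential with rate Σλ = 0.00173 + 0.00699 + 0.00182 = 0.01054.
E[min] = 1/Σλ = 1/0.01054 = 94.8767 days.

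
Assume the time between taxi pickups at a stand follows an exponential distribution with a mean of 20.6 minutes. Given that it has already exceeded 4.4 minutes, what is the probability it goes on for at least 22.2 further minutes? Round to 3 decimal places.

0.340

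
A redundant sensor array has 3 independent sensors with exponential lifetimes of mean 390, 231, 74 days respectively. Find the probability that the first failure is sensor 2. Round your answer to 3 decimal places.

0.212

Rates: λ_i = 1/mean_i → 0.0025641, 0.004329, 0.0135135; Σλ = 0.0204066.
P(sensor 2 first) = λ_2/Σλ = 0.004329/0.0204066 ≈ 0.212.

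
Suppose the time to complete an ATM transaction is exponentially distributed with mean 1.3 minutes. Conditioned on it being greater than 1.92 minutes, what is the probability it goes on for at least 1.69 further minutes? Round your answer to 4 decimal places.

0.2725

The rate is λ = 1/1.3 = 0.769231 per minute.
The exponential is memoryless, so the remaining time is again Exp(λ): the condition X > 1.92 is irrelevant.
P(X > 1.69) = e^(−1.3) ≈ 0.2725.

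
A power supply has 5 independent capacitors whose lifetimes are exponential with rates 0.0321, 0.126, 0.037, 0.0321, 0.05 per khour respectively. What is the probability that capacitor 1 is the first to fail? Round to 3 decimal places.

0.116

The time to first failure is exponential with rate Σλ = 0.0321 + 0.126 + 0.037 + 0.0321 + 0.05 = 0.2772.
P(capacitor 1 first) = λ_1/Σλ = 0.0321/0.2772 ≈ 0.116.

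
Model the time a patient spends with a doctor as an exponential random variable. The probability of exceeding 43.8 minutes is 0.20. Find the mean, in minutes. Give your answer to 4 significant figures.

27.21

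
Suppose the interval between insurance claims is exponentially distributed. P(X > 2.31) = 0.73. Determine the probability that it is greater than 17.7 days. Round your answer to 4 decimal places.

0.0897

e^(−λ·2.31) = 0.73 ⇒ λ = −ln(0.73)/2.31 = 0.136238.
P(X > 17.7) = e^(−0.136238·17.7) = e^(−2.4114) ≈ 0.0897.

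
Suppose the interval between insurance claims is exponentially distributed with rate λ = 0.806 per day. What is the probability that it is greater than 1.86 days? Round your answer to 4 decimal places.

0.2233

P(X > 1.86) = e^(−λ·1.86) = e^(−1.4992) ≈ 0.2233.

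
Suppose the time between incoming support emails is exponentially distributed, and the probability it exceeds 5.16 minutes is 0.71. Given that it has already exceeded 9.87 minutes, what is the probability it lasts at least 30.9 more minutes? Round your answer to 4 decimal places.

From e^(−λ·5.16) = 0.71, λ = −ln(0.71)/5.16 = 0.0663741.
Memoryless: P(X > 9.87+30.9 | X > 9.87) = P(X > 30.9) = e^(−0.0663741·30.9) ≈ 0.1286.

0.1286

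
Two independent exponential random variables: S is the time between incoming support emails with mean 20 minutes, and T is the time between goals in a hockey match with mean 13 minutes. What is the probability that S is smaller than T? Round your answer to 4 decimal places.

0.3939

λ_1 = 1/20 = 0.05, λ_2 = 1/13 = 0.0769231.
For independent exponentials, P(S < T) = λ_1/(λ_1+λ_2) = 0.05/0.126923 ≈ 0.3939.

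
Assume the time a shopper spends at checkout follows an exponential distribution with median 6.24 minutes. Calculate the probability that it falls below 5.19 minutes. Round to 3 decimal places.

For an exponential, median = ln(2)/λ, so λ = ln 2 / 6.24 = 0.111081 per minute.
P(X ≤ 5.19) = 1 − e^(−λ·5.19) = 1 − e^(−0.57651) ≈ 0.438.

0.438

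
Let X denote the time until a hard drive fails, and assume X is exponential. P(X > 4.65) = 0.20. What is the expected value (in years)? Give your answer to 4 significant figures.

e^(−λ·4.65) = 0.20 ⇒ λ = −ln(0.20)/4.65 = 0.346116.
Mean = 1/λ = 2.88921 years.

2.889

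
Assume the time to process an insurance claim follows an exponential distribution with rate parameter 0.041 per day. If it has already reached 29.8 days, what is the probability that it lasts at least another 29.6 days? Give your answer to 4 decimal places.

By the memoryless property, P(X > 29.8+29.6 | X > 29.8) = P(X > 29.6).
P(X > 29.6) = e^(−1.2136) ≈ 0.2971.

0.2971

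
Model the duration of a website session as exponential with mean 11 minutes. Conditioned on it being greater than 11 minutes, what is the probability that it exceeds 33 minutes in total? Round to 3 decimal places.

0.135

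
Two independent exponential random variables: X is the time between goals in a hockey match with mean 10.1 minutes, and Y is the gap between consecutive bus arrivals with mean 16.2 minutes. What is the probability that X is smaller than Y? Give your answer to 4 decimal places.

0.6160

λ_1 = 1/10.1 = 0.0990099, λ_2 = 1/16.2 = 0.0617284.
For independent exponentials, P(X < Y) = λ_1/(λ_1+λ_2) = 0.0990099/0.160738 ≈ 0.6160.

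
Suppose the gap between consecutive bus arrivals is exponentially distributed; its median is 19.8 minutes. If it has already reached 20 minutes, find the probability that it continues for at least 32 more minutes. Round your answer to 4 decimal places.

For an exponential, median = ln(2)/λ, so λ = ln 2 / 19.8 = 0.0350074 per minute.
The exponential is memoryless, so the remaining time is again Exp(λ): the condition X > 20 is irrelevant.
P(X > 32) = e^(−1.1202) ≈ 0.3262.

0.3262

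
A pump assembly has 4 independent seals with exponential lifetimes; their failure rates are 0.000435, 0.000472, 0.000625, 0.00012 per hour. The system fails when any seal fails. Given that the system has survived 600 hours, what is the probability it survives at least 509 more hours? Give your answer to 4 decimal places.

0.4313

Time to first failure ~ Exp(Σλ) with Σλ = 0.001652.
By memorylessness, P(T > 600+509 | T > 600) = P(T > 509) = e^(−0.001652·509) ≈ 0.4313.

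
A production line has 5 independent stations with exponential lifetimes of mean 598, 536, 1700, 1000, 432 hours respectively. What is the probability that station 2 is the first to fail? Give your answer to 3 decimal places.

0.251

Rates: λ_i = 1/mean_i → 0.00167224, 0.00186567, 0.000588235, 0.001, 0.00231481; Σλ = 0.00744096.
P(station 2 first) = λ_2/Σλ = 0.00186567/0.00744096 ≈ 0.251.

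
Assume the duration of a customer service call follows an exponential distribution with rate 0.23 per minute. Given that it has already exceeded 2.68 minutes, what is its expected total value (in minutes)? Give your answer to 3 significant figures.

7.03

By memorylessness, E[X | X > 2.68] = 2.68 + 1/λ = 2.68 + 4.34783 = 7.02783 minutes.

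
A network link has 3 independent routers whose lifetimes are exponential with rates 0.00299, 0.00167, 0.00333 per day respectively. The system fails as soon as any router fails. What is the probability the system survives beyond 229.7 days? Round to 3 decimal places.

The time to first failure is exponential with rate Σλ = 0.00299 + 0.00167 + 0.00333 = 0.00799.
P(min > 229.7) = e^(−0.00799·229.7) = e^(−1.8353) ≈ 0.160.

0.160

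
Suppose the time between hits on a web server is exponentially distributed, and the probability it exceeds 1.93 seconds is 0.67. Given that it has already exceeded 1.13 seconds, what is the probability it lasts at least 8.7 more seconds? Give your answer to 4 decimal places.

From e^(−λ·1.93) = 0.67, λ = −ln(0.67)/1.93 = 0.207501.
Memoryless: P(X > 1.13+8.7 | X > 1.13) = P(X > 8.7) = e^(−0.207501·8.7) ≈ 0.1644.

0.1644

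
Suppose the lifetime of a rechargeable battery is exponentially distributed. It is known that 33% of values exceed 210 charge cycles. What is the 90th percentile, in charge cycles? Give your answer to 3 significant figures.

436

e^(−λ·210) = 0.33 ⇒ λ = −ln(0.33)/210 = 0.00527935.
90th percentile: 1 − e^(−λt) = 0.9, t = −ln(0.1)/λ = 436.15 charge cycles.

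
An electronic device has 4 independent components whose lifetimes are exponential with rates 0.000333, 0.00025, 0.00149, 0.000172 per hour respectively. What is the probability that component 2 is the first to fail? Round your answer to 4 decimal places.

0.1114

The time to first failure is exponential with rate Σλ = 0.000333 + 0.00025 + 0.00149 + 0.000172 = 0.002245.
P(component 2 first) = λ_2/Σλ = 0.00025/0.002245 ≈ 0.1114.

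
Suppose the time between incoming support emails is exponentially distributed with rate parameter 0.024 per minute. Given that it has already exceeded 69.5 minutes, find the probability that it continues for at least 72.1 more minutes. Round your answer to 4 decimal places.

The exponential is memoryless, so the remaining time is again Exp(λ): the condition X > 69.5 is irrelevant.
P(X > 72.1) = e^(−1.7304) ≈ 0.1772.

0.1772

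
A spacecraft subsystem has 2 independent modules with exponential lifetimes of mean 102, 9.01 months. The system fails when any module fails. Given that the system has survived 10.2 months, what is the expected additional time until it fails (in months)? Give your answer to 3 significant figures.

First-failure rate Σλ = 1/102 + 1/9.01 = 0.120792.
By memorylessness the expected residual is 1/Σλ = 8.27871 months, regardless of the 10.2 already elapsed.

8.28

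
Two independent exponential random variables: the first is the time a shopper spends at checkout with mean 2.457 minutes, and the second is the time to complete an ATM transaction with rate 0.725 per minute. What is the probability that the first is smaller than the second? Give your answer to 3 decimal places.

λ_1 = 1/2.457 = 0.407, λ_2 = 0.725.
For independent exponentials, P(the first < the second) = λ_1/(λ_1+λ_2) = 0.407/1.132 ≈ 0.360.

0.360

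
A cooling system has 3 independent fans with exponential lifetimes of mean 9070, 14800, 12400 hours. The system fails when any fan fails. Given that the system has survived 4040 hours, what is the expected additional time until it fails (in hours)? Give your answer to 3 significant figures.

First-failure rate Σλ = 1/9070 + 1/14800 + 1/12400 = 0.000258466.
By memorylessness the expected residual is 1/Σλ = 3868.98 hours, regardless of the 4040 already elapsed.

3870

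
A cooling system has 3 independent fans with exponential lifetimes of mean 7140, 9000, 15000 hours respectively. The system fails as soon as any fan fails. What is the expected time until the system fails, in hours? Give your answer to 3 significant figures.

3150

The first failure time is exponential with rate Σλ_i = 1/7140 + 1/9000 + 1/15000 = 0.000317834 per hour.
E[min] = 1/Σλ = 1/0.000317834 = 3146.3 hours.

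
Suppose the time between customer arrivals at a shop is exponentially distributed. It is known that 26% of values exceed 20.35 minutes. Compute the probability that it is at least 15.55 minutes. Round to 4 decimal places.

e^(−λ·20.35) = 0.26 ⇒ λ = −ln(0.26)/20.35 = 0.0661953.
P(X > 15.55) = e^(−0.0661953·15.55) = e^(−1.0293) ≈ 0.3572.

0.3572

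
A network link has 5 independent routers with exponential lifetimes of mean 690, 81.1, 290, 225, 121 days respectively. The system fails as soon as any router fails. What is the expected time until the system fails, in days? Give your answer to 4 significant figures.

The first failure time is exponential with rate Σλ_i = 1/690 + 1/81.1 + 1/290 + 1/225 + 1/121 = 0.0299369 per day.
E[min] = 1/Σλ = 1/0.0299369 = 33.4036 days.

33.40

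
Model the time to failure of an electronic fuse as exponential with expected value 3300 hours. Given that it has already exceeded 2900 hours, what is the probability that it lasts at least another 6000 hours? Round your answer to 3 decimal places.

The rate is λ = 1/3300 = 0.00030303 per hour.
P(X > s+t | X > s) = e^(−λ(s+t))/e^(−λs) = e^(−λt), independent of s = 2900.
P(X > 6000) = e^(−1.8182) ≈ 0.162.

0.162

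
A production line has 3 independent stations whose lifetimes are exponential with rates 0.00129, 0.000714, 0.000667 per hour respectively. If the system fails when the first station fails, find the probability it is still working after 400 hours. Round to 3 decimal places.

The time to first failure is exponential with rate Σλ = 0.00129 + 0.000714 + 0.000667 = 0.002671.
P(min > 400) = e^(−0.002671·400) = e^(−1.0684) ≈ 0.344.

0.344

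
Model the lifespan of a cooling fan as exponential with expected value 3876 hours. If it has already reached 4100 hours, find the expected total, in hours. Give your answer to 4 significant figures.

7976

The rate is λ = 1/3876 = 0.000257998 per hour.
By memorylessness, E[X | X > 4100] = 4100 + 1/λ = 4100 + 3876 = 7976 hours.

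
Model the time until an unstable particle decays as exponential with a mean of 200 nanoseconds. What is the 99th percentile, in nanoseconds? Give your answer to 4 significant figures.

921.0

The rate is λ = 1/200 = 0.005 per nanosecond.
Set 1 − e^(−λt) = 0.99, so t = −ln(0.01)/λ = 4.6052/0.005 ≈ 921.034 nanoseconds.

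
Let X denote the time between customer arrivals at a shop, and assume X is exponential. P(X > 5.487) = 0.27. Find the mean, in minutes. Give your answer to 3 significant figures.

4.19

e^(−λ·5.487) = 0.27 ⇒ λ = −ln(0.27)/5.487 = 0.238625.
Mean = 1/λ = 4.19068 minutes.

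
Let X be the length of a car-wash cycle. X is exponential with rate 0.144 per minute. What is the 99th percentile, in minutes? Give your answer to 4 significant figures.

31.98

Set 1 − e^(−λt) = 0.99, so t = −ln(0.01)/λ = 4.6052/0.144 ≈ 31.9803 minutes.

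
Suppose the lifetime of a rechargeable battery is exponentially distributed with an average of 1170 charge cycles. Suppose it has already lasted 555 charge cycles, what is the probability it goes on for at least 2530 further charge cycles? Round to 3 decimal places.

0.115

The rate is λ = 1/1170 = 0.000854701 per charge cycle.
The exponential is memoryless, so the remaining time is again Exp(λ): the condition X > 555 is irrelevant.
P(X > 2530) = e^(−2.1624) ≈ 0.115.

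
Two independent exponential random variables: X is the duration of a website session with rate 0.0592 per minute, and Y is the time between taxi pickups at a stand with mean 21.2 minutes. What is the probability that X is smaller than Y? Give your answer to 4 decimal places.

λ_1 = 0.0592, λ_2 = 1/21.2 = 0.0471698.
For independent exponentials, P(X < Y) = λ_1/(λ_1+λ_2) = 0.0592/0.10637 ≈ 0.5565.

0.5565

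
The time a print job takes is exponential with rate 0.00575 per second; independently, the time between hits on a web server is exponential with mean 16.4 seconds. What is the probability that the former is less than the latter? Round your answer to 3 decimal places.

λ_1 = 0.00575, λ_2 = 1/16.4 = 0.0609756.
For independent exponentials, P(the former < the latter) = λ_1/(λ_1+λ_2) = 0.00575/0.0667256 ≈ 0.086.

0.086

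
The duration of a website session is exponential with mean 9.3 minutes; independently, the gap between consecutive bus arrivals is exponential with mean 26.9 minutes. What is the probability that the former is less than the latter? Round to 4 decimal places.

λ_1 = 1/9.3 = 0.107527, λ_2 = 1/26.9 = 0.0371747.
For independent exponentials, P(the former < the latter) = λ_1/(λ_1+λ_2) = 0.107527/0.144702 ≈ 0.7431.

0.7431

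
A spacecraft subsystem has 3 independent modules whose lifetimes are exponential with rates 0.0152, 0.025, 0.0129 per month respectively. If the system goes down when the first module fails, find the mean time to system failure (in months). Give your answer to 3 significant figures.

18.8

The time to first failure is exponential with rate Σλ = 0.0152 + 0.025 + 0.0129 = 0.0531.
E[min] = 1/Σλ = 1/0.0531 = 18.8324 months.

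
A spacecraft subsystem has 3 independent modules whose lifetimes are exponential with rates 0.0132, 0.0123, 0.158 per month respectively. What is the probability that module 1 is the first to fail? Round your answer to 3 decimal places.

The time to first failure is exponential with rate Σλ = 0.0132 + 0.0123 + 0.158 = 0.1835.
P(module 1 first) = λ_1/Σλ = 0.0132/0.1835 ≈ 0.072.

0.072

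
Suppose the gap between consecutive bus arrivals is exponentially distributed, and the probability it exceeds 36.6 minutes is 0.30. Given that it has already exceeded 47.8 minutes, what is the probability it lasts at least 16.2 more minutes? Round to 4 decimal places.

0.5869

From e^(−λ·36.6) = 0.30, λ = −ln(0.30)/36.6 = 0.0328954.
Memoryless: P(X > 47.8+16.2 | X > 47.8) = P(X > 16.2) = e^(−0.0328954·16.2) ≈ 0.5869.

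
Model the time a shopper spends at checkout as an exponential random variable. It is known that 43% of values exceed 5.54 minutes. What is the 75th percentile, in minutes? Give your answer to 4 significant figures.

9.100

e^(−λ·5.54) = 0.43 ⇒ λ = −ln(0.43)/5.54 = 0.152341.
75th percentile: 1 − e^(−λt) = 0.75, t = −ln(0.25)/λ = 9.09993 minutes.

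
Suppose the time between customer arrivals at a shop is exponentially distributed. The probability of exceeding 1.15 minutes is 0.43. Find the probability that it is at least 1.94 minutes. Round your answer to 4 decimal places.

e^(−λ·1.15) = 0.43 ⇒ λ = −ln(0.43)/1.15 = 0.733887.
P(X > 1.94) = e^(−0.733887·1.94) = e^(−1.4237) ≈ 0.2408.

0.2408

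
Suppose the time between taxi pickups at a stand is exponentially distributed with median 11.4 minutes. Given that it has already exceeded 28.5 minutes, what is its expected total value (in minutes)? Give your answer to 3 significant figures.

44.9

For an exponential, median = ln(2)/λ, so λ = ln 2 / 11.4 = 0.0608024 per minute.
By memorylessness, E[X | X > 28.5] = 28.5 + 1/λ = 28.5 + 16.4467 = 44.9467 minutes.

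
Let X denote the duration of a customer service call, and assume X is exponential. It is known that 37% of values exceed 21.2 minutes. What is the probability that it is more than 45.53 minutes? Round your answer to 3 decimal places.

0.118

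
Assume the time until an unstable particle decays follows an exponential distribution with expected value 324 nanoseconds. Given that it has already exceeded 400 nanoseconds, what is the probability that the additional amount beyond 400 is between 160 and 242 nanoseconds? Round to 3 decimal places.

0.136

The rate is λ = 1/324 = 0.00308642 per nanosecond.
Memoryless: the residual past 400 is again Exp(λ).
P(160 < residual < 242) = e^(−λ·160) − e^(−λ·242) = 0.61029 − 0.47383 ≈ 0.136.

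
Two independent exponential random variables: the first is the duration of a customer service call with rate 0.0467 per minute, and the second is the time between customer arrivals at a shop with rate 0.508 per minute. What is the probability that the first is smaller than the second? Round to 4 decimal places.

0.0842

λ_1 = 0.0467, λ_2 = 0.508.
For independent exponentials, P(the first < the second) = λ_1/(λ_1+λ_2) = 0.0467/0.5547 ≈ 0.0842.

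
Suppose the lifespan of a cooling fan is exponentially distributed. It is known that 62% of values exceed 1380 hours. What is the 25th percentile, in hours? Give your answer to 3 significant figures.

e^(−λ·1380) = 0.62 ⇒ λ = −ln(0.62)/1380 = 0.000346403.
25th percentile: 1 − e^(−λt) = 0.25, t = −ln(0.75)/λ = 830.484 hours.

830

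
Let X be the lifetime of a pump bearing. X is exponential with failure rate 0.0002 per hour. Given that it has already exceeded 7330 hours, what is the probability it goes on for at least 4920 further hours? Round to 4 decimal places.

0.3738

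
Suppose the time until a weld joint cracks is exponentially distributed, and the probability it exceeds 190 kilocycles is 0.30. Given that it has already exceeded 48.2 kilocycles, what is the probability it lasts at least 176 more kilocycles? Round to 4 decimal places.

0.3278

From e^(−λ·190) = 0.30, λ = −ln(0.30)/190 = 0.0063367.
Memoryless: P(X > 48.2+176 | X > 48.2) = P(X > 176) = e^(−0.0063367·176) ≈ 0.3278.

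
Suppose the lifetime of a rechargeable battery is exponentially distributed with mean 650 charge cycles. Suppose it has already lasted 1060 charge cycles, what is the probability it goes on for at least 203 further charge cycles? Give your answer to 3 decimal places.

0.732

The rate is λ = 1/650 = 0.00153846 per charge cycle.
By the memoryless property, P(X > 1060+203 | X > 1060) = P(X > 203).
P(X > 203) = e^(−0.31231) ≈ 0.732.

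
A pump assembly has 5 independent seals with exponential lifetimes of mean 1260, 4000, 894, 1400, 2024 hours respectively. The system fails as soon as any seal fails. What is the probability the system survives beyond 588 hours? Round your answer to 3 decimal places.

0.138

The first failure time is exponential with rate Σλ_i = 1/1260 + 1/4000 + 1/894 + 1/1400 + 1/2024 = 0.00337058 per hour.
P(min > 588) = e^(−0.00337058·588) = e^(−1.9819) ≈ 0.138.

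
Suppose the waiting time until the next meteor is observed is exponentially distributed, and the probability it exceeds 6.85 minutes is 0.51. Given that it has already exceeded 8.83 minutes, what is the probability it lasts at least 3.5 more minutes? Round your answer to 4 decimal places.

From e^(−λ·6.85) = 0.51, λ = −ln(0.51)/6.85 = 0.0982985.
Memoryless: P(X > 8.83+3.5 | X > 8.83) = P(X > 3.5) = e^(−0.0982985·3.5) ≈ 0.7089.

0.7089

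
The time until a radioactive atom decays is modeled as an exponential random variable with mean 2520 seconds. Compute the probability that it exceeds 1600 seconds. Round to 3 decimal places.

The rate is λ = 1/2520 = 0.000396825 per second.
P(X > 1600) = e^(−λ·1600) = e^(−0.63492) ≈ 0.530.

0.530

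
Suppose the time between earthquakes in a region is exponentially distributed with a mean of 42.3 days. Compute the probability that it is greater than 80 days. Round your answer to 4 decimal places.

0.1509

The rate is λ = 1/42.3 = 0.0236407 per day.
P(X > 80) = e^(−λ·80) = e^(−1.8913) ≈ 0.1509.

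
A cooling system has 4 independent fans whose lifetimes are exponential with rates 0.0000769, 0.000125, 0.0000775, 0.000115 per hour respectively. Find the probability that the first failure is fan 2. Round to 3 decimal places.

0.317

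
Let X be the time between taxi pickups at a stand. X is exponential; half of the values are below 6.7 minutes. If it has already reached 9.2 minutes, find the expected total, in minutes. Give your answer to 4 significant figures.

18.87

For an exponential, median = ln(2)/λ, so λ = ln 2 / 6.7 = 0.103455 per minute.
By memorylessness, E[X | X > 9.2] = 9.2 + 1/λ = 9.2 + 9.66606 = 18.8661 minutes.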